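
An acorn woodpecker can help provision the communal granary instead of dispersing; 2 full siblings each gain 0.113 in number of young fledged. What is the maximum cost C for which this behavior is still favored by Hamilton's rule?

r to a full sibling = 1/2 (full sibs share both parents — two paths of length 2: r = 2·(1/2)^2 = 1/2).
Hamilton's rule: n·r·B > C, so the trait is favored while C < n·r·B = 2·0.5·0.113 = 0.113.

0.113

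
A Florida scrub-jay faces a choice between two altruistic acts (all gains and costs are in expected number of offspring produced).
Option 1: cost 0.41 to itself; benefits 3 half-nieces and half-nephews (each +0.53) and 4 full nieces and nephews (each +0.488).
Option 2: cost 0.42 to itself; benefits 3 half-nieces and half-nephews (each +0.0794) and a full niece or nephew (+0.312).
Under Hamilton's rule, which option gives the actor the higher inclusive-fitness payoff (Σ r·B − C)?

Option 1: r to a half-niece or half-nephew = 0.125.
Option 1: r to a full niece or nephew = 0.25.
Option 1: Σ r·B − C = (3·0.125·0.53 + 4·0.25·0.488) − 0.41 = 0.27675.
Option 2: r to a half-niece or half-nephew = 0.125.
Option 2: r to a full niece or nephew = 0.25.
Option 2: Σ r·B − C = (3·0.125·0.0794 + 1·0.25·0.312) − 0.42 = -0.312225.
Option 1 has the higher net inclusive-fitness payoff.

Option 1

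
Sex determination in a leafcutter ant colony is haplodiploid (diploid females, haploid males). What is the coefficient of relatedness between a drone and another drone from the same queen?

Haploid brothers each carry a random half of the queen's diploid genome, so on average they share half: r = 1/2.

0.5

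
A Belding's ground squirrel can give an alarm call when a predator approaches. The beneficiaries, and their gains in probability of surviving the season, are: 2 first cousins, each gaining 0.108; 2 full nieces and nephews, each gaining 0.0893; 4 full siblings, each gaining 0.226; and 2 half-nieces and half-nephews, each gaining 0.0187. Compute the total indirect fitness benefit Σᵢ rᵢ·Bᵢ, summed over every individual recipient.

r to a first cousin = 1/8 (first cousins share one grandparent pair — two paths of length 4: r = 2·(1/2)^4 = 1/8).
r to a full niece or nephew = 0.25 (full aunt/uncle↔niece/nephew: two paths of length 3 through the shared grandparent pair: r = 2·(1/2)^3 = 1/4).
r to a full sibling = 1/2 (full sibs share both parents — two paths of length 2: r = 2·(1/2)^2 = 1/2).
r to a half-niece or half-nephew = 0.125 (half-aunt/uncle↔niece/nephew: one path of length 3: r = (1/2)^3 = 1/8).
Summing one r·B term per recipient: 2·0.125·0.108 + 2·0.25·0.0893 + 4·0.5·0.226 + 2·0.125·0.0187 = 0.528325.

0.528325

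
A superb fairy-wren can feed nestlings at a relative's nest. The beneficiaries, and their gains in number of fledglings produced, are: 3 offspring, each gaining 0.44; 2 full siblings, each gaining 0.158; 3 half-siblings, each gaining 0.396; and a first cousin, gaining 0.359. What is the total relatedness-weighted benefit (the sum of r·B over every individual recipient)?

1.159875

r to an offspring = 1/2 (one parent–offspring link: r = (1/2)^1 = 1/2).
r to a full sibling = 0.5 (full sibs share both parents — two paths of length 2: r = 2·(1/2)^2 = 1/2).
r to a half-sibling = 1/4 (half-sibs share one parent — one path of length 2: r = (1/2)^2 = 1/4).
r to a first cousin = 1/8 (first cousins share one grandparent pair — two paths of length 4: r = 2·(1/2)^4 = 1/8).
Summing one r·B term per recipient: 3·0.5·0.44 + 2·0.5·0.158 + 3·0.25·0.396 + 1·0.125·0.359 = 1.159875.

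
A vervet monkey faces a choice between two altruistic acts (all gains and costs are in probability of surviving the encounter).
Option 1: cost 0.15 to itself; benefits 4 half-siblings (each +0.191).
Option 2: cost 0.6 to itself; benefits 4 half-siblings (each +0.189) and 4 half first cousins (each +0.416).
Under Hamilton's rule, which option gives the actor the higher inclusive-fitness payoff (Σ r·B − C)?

Option 1

Option 1: r to a half-sibling = 0.25.
Option 1: Σ r·B − C = (4·0.25·0.191) − 0.15 = 0.041.
Option 2: r to a half-sibling = 0.25.
Option 2: r to a half first cousin = 0.0625.
Option 2: Σ r·B − C = (4·0.25·0.189 + 4·0.0625·0.416) − 0.6 = -0.307.
Option 1 has the higher net inclusive-fitness payoff.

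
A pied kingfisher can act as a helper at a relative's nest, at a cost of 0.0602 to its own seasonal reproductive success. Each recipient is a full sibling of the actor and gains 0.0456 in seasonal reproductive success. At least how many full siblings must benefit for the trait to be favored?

r to a full sibling = 1/2 (full sibs share both parents — two paths of length 2: r = 2·(1/2)^2 = 1/2).
Hamilton's rule: n·r·B > C  ⇒  n > C/(r·B) = 0.0602/(0.5·0.0456) = 2.64.
The smallest integer exceeding 2.64 is 3.

3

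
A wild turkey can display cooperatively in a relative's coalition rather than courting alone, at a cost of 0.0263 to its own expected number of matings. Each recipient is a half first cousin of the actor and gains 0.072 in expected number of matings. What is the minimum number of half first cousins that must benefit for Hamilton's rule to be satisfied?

r to a half first cousin = 1/16 (half first cousins share one grandparent — one path of length 4: r = (1/2)^4 = 1/16).
Hamilton's rule: n·r·B > C  ⇒  n > C/(r·B) = 0.0263/(0.0625·0.072) = 5.844.
The smallest integer exceeding 5.844 is 6.

6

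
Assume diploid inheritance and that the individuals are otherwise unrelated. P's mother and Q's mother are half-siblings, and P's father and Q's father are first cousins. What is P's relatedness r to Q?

Wright's path rule: contributions from independent ancestry routes add.
P and Q are related in two ways: half first cousins through their mothers (r = 1/16) and second cousins through their fathers (r = 1/32).
r = 1/16 + 1/32 = 0.09375.

0.09375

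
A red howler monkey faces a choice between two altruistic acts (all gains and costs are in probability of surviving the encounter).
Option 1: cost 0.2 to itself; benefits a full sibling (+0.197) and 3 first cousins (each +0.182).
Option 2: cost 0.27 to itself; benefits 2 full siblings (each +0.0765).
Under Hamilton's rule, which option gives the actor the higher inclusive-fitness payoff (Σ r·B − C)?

Option 1

Option 1: r to a full sibling = 0.5.
Option 1: r to a first cousin = 0.125.
Option 1: Σ r·B − C = (1·0.5·0.197 + 3·0.125·0.182) − 0.2 = -0.03325.
Option 2: r to a full sibling = 0.5.
Option 2: Σ r·B − C = (2·0.5·0.0765) − 0.27 = -0.1935.
Option 1 has the higher net inclusive-fitness payoff.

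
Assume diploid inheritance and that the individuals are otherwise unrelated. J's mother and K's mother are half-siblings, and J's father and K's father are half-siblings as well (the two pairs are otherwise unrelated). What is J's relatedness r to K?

Independent pedigree routes through distinct common ancestors add.
J and K are related in two ways: half first cousins through their mothers (r = 1/16) and half first cousins through their fathers (r = 1/16).
r = 1/16 + 1/16 = 0.125.

0.125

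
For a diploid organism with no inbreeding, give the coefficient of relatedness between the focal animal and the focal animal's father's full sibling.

0.25

Each parent–offspring link contributes a factor of 1/2, and independent paths through distinct common ancestors add.
Full aunt/uncle↔niece/nephew: two paths of length 3 through the shared grandparent pair: r = 2·(1/2)^3 = 1/4.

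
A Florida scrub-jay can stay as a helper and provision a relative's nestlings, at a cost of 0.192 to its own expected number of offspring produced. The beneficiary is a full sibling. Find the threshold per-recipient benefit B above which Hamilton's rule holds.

0.384

r to a full sibling = 0.5 (full sibs share both parents — two paths of length 2: r = 2·(1/2)^2 = 1/2).
Hamilton's rule with n recipients of equal r: n·r·B > C, so B > C/(n·r) = 0.192/(1·0.5) = 0.384.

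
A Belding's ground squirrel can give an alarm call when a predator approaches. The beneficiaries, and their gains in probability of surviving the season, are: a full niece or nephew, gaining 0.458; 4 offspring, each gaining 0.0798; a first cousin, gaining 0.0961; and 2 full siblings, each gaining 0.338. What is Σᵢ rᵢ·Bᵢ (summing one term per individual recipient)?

r to a full niece or nephew = 0.25 (full aunt/uncle↔niece/nephew: two paths of length 3 through the shared grandparent pair: r = 2·(1/2)^3 = 1/4).
r to an offspring = 0.5 (one parent–offspring link: r = (1/2)^1 = 1/2).
r to a first cousin = 0.125 (first cousins share one grandparent pair — two paths of length 4: r = 2·(1/2)^4 = 1/8).
r to a full sibling = 1/2 (full sibs share both parents — two paths of length 2: r = 2·(1/2)^2 = 1/2).
Summing one r·B term per recipient: 1·0.25·0.458 + 4·0.5·0.0798 + 1·0.125·0.0961 + 2·0.5·0.338 = 0.6241125.

0.6241125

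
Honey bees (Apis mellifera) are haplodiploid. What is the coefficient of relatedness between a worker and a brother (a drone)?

Her haploid brother carries none of their father's genes and a random half of their mother's genome; that half matches the maternal half of her own genome with probability 1/2: r = 1/2 · 1/2 = 1/4.

0.25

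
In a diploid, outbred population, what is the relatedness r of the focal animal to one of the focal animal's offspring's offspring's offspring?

Each parent–offspring link contributes a factor of 1/2, and independent paths through distinct common ancestors add.
Three parent–offspring links: r = (1/2)^3 = 1/8.

0.125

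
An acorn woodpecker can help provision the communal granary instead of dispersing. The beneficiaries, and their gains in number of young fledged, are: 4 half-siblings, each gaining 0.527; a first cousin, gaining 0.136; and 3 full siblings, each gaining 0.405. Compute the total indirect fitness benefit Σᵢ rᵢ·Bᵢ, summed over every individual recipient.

1.1515

r to a half-sibling = 0.25 (half-sibs share one parent — one path of length 2: r = (1/2)^2 = 1/4).
r to a first cousin = 0.125 (first cousins share one grandparent pair — two paths of length 4: r = 2·(1/2)^4 = 1/8).
r to a full sibling = 1/2 (full sibs share both parents — two paths of length 2: r = 2·(1/2)^2 = 1/2).
Summing one r·B term per recipient: 4·0.25·0.527 + 1·0.125·0.136 + 3·0.5·0.405 = 1.1515.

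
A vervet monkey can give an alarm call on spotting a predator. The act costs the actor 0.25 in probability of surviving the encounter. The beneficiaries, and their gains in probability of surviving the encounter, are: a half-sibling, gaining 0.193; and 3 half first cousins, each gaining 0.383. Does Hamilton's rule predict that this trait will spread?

No

Hamilton's rule: the trait is favored when the sum of r·B over every recipient exceeds the actor's cost C.
r to a half-sibling = 0.25 (half-sibs share one parent — one path of length 2: r = (1/2)^2 = 1/4).
r to a half first cousin = 0.0625 (half first cousins share one grandparent — one path of length 4: r = (1/2)^4 = 1/16).
Summing one r·B term per recipient: 1·0.25·0.193 + 3·0.0625·0.383 = 0.1200625.
0.1200625 < 0.25: the indirect benefit is less than the cost.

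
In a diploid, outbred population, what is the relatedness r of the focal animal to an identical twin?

1

Each parent–offspring link contributes a factor of 1/2, and independent paths through distinct common ancestors add.
Monozygotic twins share every allele identical by descent: r = 1.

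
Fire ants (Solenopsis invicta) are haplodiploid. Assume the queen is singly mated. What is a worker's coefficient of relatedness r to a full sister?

Haplodiploid full sisters inherit their father's entire haploid genome identically (contributing 1/2) and on average half of their mother's contribution (1/2 · 1/2 = 1/4); r = 1/2 + 1/4 = 3/4.

0.75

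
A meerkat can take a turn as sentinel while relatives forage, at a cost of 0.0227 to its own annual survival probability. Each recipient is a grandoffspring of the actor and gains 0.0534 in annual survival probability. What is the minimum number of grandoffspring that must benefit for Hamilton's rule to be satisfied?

r to a grandoffspring = 0.25 (two parent–offspring links: r = (1/2)^2 = 1/4).
Hamilton's rule: n·r·B > C  ⇒  n > C/(r·B) = 0.0227/(0.25·0.0534) = 1.7.
The smallest integer exceeding 1.7 is 2.

2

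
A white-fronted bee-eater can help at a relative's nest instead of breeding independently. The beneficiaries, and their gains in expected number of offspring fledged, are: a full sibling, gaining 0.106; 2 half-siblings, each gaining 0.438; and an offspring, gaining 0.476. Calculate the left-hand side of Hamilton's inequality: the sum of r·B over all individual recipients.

0.51

r to a full sibling = 1/2 (full sibs share both parents — two paths of length 2: r = 2·(1/2)^2 = 1/2).
r to a half-sibling = 0.25 (half-sibs share one parent — one path of length 2: r = (1/2)^2 = 1/4).
r to an offspring = 1/2 (one parent–offspring link: r = (1/2)^1 = 1/2).
Summing one r·B term per recipient: 1·0.5·0.106 + 2·0.25·0.438 + 1·0.5·0.476 = 0.51.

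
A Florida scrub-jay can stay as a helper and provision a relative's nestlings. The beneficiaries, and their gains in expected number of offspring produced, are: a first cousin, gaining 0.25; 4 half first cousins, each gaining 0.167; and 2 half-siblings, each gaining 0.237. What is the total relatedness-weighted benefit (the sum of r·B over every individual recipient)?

0.1915

r to a first cousin = 1/8 (first cousins share one grandparent pair — two paths of length 4: r = 2·(1/2)^4 = 1/8).
r to a half first cousin = 1/16 (half first cousins share one grandparent — one path of length 4: r = (1/2)^4 = 1/16).
r to a half-sibling = 0.25 (half-sibs share one parent — one path of length 2: r = (1/2)^2 = 1/4).
Summing one r·B term per recipient: 1·0.125·0.25 + 4·0.0625·0.167 + 2·0.25·0.237 = 0.1915.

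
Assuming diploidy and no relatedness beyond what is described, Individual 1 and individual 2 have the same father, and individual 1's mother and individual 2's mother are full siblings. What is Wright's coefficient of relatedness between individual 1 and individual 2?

0.375

Relatedness sums over independent paths through distinct common ancestors.
Individual 1 and individual 2 are related in two ways: half-sibs through their shared father (r = 1/4) and first cousins through their mothers (r = 1/8).
r = 1/4 + 1/8 = 0.375.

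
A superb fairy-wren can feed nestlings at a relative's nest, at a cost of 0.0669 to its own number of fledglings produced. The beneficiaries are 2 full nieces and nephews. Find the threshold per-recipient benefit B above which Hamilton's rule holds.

r to a full niece or nephew = 0.25 (full aunt/uncle↔niece/nephew: two paths of length 3 through the shared grandparent pair: r = 2·(1/2)^3 = 1/4).
Hamilton's rule with n recipients of equal r: n·r·B > C, so B > C/(n·r) = 0.0669/(2·0.25) = 0.1338.

0.1338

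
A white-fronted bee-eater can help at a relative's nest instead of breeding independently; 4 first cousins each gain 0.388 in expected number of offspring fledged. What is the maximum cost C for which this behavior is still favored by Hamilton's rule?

r to a first cousin = 0.125 (first cousins share one grandparent pair — two paths of length 4: r = 2·(1/2)^4 = 1/8).
Hamilton's rule: n·r·B > C, so the trait is favored while C < n·r·B = 4·0.125·0.388 = 0.194.

0.194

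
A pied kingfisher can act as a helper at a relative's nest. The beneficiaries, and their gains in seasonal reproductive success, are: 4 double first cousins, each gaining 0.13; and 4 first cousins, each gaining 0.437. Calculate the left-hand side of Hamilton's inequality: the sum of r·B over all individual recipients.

r to a double first cousin = 0.25 (double first cousins share both grandparent pairs — four paths of length 4: r = 4·(1/2)^4 = 1/4).
r to a first cousin = 0.125 (first cousins share one grandparent pair — two paths of length 4: r = 2·(1/2)^4 = 1/8).
Summing one r·B term per recipient: 4·0.25·0.13 + 4·0.125·0.437 = 0.3485.

0.3485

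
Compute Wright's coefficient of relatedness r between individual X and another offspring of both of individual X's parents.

0.5

Each parent–offspring link contributes a factor of 1/2, and independent paths through distinct common ancestors add.
Full sibs share both parents — two paths of length 2: r = 2·(1/2)^2 = 1/2.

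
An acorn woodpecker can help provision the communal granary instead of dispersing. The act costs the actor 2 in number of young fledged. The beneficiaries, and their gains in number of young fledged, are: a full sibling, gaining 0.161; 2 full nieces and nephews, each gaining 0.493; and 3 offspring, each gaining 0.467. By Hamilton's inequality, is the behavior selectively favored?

Hamilton's rule: the trait is favored when the sum of r·B over every recipient exceeds the actor's cost C.
r to a full sibling = 1/2 (full sibs share both parents — two paths of length 2: r = 2·(1/2)^2 = 1/2).
r to a full niece or nephew = 1/4 (full aunt/uncle↔niece/nephew: two paths of length 3 through the shared grandparent pair: r = 2·(1/2)^3 = 1/4).
r to an offspring = 1/2 (one parent–offspring link: r = (1/2)^1 = 1/2).
Summing one r·B term per recipient: 1·0.5·0.161 + 2·0.25·0.493 + 3·0.5·0.467 = 1.0275.
1.0275 < 2: the indirect benefit is less than the cost.

No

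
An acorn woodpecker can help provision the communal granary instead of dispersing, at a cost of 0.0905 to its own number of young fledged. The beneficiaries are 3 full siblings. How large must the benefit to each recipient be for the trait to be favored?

0.0603

r to a full sibling = 0.5 (full sibs share both parents — two paths of length 2: r = 2·(1/2)^2 = 1/2).
Hamilton's rule with n recipients of equal r: n·r·B > C, so B > C/(n·r) = 0.0905/(3·0.5) = 0.0603.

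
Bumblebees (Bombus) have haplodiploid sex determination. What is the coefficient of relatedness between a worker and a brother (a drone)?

Her haploid brother carries none of their father's genes and a random half of their mother's genome; that half matches the maternal half of her own genome with probability 1/2: r = 1/2 · 1/2 = 1/4.

0.25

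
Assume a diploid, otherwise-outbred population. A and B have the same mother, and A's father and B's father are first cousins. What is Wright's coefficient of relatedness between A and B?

Relatedness sums over independent paths through distinct common ancestors.
A and B are related in two ways: half-sibs through their shared mother (r = 1/4) and second cousins through their fathers (r = 1/32).
r = 1/4 + 1/32 = 9/32 = 0.28125.

0.28125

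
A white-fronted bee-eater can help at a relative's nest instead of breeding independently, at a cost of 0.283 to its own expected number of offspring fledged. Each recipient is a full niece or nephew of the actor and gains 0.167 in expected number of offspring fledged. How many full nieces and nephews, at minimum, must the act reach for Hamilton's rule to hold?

r to a full niece or nephew = 0.25 (full aunt/uncle↔niece/nephew: two paths of length 3 through the shared grandparent pair: r = 2·(1/2)^3 = 1/4).
Hamilton's rule: n·r·B > C  ⇒  n > C/(r·B) = 0.283/(0.25·0.167) = 6.778.
The smallest integer exceeding 6.778 is 7.

7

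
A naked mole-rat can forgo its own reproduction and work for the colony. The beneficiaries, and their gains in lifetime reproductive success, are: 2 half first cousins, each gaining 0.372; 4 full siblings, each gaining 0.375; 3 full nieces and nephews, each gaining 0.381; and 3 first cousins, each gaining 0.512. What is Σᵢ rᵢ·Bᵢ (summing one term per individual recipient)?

1.27425

r to a half first cousin = 1/16 (half first cousins share one grandparent — one path of length 4: r = (1/2)^4 = 1/16).
r to a full sibling = 0.5 (full sibs share both parents — two paths of length 2: r = 2·(1/2)^2 = 1/2).
r to a full niece or nephew = 0.25 (full aunt/uncle↔niece/nephew: two paths of length 3 through the shared grandparent pair: r = 2·(1/2)^3 = 1/4).
r to a first cousin = 1/8 (first cousins share one grandparent pair — two paths of length 4: r = 2·(1/2)^4 = 1/8).
Summing one r·B term per recipient: 2·0.0625·0.372 + 4·0.5·0.375 + 3·0.25·0.381 + 3·0.125·0.512 = 1.27425.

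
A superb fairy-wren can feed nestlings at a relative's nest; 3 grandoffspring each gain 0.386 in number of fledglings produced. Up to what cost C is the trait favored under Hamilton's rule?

0.2895

r to a grandoffspring = 1/4 (two parent–offspring links: r = (1/2)^2 = 1/4).
Hamilton's rule: n·r·B > C, so the trait is favored while C < n·r·B = 3·0.25·0.386 = 0.2895.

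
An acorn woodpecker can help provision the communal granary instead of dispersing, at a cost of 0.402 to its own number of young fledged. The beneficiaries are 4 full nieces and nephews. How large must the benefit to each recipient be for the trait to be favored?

0.402

r to a full niece or nephew = 0.25 (full aunt/uncle↔niece/nephew: two paths of length 3 through the shared grandparent pair: r = 2·(1/2)^3 = 1/4).
Hamilton's rule with n recipients of equal r: n·r·B > C, so B > C/(n·r) = 0.402/(4·0.25) = 0.402.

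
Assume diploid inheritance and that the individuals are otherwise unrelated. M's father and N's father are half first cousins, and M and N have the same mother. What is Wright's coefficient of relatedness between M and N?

Wright's path rule: contributions from independent ancestry routes add.
M and N are related in two ways: half second cousins through their fathers (r = 1/64) and half-sibs through their shared mother (r = 1/4).
r = 1/64 + 1/4 = 17/64 = 0.265625.

0.265625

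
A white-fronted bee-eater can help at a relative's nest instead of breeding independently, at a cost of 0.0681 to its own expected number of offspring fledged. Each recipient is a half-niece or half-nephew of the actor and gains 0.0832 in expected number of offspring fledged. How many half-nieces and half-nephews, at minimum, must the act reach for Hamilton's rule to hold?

7

r to a half-niece or half-nephew = 1/8 (half-aunt/uncle↔niece/nephew: one path of length 3: r = (1/2)^3 = 1/8).
Hamilton's rule: n·r·B > C  ⇒  n > C/(r·B) = 0.0681/(0.125·0.0832) = 6.548.
The smallest integer exceeding 6.548 is 7.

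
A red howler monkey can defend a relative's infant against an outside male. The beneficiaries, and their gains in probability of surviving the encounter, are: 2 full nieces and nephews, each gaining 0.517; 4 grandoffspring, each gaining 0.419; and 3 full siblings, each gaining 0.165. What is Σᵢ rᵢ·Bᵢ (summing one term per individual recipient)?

r to a full niece or nephew = 0.25 (full aunt/uncle↔niece/nephew: two paths of length 3 through the shared grandparent pair: r = 2·(1/2)^3 = 1/4).
r to a grandoffspring = 0.25 (two parent–offspring links: r = (1/2)^2 = 1/4).
r to a full sibling = 1/2 (full sibs share both parents — two paths of length 2: r = 2·(1/2)^2 = 1/2).
Summing one r·B term per recipient: 2·0.25·0.517 + 4·0.25·0.419 + 3·0.5·0.165 = 0.925.

0.925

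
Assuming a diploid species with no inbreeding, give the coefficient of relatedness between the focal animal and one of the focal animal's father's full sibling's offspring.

0.125

Each parent–offspring link contributes a factor of 1/2, and independent paths through distinct common ancestors add.
First cousins share one grandparent pair — two paths of length 4: r = 2·(1/2)^4 = 1/8.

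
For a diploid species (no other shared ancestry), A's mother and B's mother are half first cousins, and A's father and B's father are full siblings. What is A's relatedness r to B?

0.140625

With two independent routes of shared ancestry, r is the sum of the two contributions.
A and B are related in two ways: half second cousins through their mothers (r = 1/64) and first cousins through their fathers (r = 1/8).
r = 1/64 + 1/8 = 9/64 = 0.140625.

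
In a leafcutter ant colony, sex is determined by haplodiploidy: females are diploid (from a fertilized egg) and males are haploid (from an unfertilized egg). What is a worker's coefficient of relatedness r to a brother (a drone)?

0.25

Her haploid brother carries none of their father's genes and a random half of their mother's genome; that half matches the maternal half of her own genome with probability 1/2: r = 1/2 · 1/2 = 1/4.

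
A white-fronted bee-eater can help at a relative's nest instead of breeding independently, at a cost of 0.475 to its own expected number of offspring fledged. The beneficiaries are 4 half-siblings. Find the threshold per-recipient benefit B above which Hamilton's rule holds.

r to a half-sibling = 0.25 (half-sibs share one parent — one path of length 2: r = (1/2)^2 = 1/4).
Hamilton's rule with n recipients of equal r: n·r·B > C, so B > C/(n·r) = 0.475/(4·0.25) = 0.475.

0.475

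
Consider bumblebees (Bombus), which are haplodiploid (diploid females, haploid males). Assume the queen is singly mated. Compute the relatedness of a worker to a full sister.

Haplodiploid full sisters inherit their father's entire haploid genome identically (contributing 1/2) and on average half of their mother's contribution (1/2 · 1/2 = 1/4); r = 1/2 + 1/4 = 3/4.

0.75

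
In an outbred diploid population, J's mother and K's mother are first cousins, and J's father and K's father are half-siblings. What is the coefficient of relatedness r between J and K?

Wright's path rule: contributions from independent ancestry routes add.
J and K are related in two ways: second cousins through their mothers (r = 1/32) and half first cousins through their fathers (r = 1/16).
r = 1/32 + 1/16 = 0.09375.

0.09375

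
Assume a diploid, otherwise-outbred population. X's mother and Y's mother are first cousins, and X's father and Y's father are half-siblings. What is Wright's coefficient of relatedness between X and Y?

Relatedness sums over independent paths through distinct common ancestors.
X and Y are related in two ways: second cousins through their mothers (r = 1/32) and half first cousins through their fathers (r = 1/16).
r = 1/32 + 1/16 = 0.09375.

0.09375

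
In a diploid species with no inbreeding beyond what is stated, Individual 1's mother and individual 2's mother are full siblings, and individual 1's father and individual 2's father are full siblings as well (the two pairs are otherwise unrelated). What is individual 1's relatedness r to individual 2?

With two independent routes of shared ancestry, r is the sum of the two contributions.
Individual 1 and individual 2 are related in two ways: first cousins through their mothers (r = 1/8) and first cousins through their fathers (r = 1/8) — i.e. double first cousins.
r = 1/8 + 1/8 = 0.25.

0.25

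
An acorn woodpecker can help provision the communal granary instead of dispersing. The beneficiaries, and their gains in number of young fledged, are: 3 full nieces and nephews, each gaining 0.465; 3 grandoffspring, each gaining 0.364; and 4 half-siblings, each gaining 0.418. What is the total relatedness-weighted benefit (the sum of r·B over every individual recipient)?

1.03975

r to a full niece or nephew = 1/4 (full aunt/uncle↔niece/nephew: two paths of length 3 through the shared grandparent pair: r = 2·(1/2)^3 = 1/4).
r to a grandoffspring = 0.25 (two parent–offspring links: r = (1/2)^2 = 1/4).
r to a half-sibling = 0.25 (half-sibs share one parent — one path of length 2: r = (1/2)^2 = 1/4).
Summing one r·B term per recipient: 3·0.25·0.465 + 3·0.25·0.364 + 4·0.25·0.418 = 1.03975.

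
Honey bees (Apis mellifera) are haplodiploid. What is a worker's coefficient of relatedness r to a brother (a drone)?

0.25

Her haploid brother carries none of their father's genes and a random half of their mother's genome; that half matches the maternal half of her own genome with probability 1/2: r = 1/2 · 1/2 = 1/4.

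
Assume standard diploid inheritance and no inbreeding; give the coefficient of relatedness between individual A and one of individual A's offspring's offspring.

Each parent–offspring link contributes a factor of 1/2, and independent paths through distinct common ancestors add.
Two parent–offspring links: r = (1/2)^2 = 1/4.

0.25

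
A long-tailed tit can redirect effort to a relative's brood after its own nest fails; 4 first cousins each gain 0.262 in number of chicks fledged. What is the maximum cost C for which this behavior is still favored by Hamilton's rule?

r to a first cousin = 0.125 (first cousins share one grandparent pair — two paths of length 4: r = 2·(1/2)^4 = 1/8).
Hamilton's rule: n·r·B > C, so the trait is favored while C < n·r·B = 4·0.125·0.262 = 0.131.

0.131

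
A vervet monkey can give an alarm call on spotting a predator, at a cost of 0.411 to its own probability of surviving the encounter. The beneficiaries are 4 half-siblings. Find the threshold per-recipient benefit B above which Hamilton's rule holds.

0.411

r to a half-sibling = 0.25 (half-sibs share one parent — one path of length 2: r = (1/2)^2 = 1/4).
Hamilton's rule with n recipients of equal r: n·r·B > C, so B > C/(n·r) = 0.411/(4·0.25) = 0.411.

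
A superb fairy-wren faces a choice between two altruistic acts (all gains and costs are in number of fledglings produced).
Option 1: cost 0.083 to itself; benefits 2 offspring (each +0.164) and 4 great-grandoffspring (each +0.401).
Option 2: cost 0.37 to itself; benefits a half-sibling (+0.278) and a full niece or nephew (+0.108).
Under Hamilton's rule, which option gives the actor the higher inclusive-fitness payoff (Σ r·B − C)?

Option 1: r to an offspring = 0.5.
Option 1: r to a great-grandoffspring = 0.125.
Option 1: Σ r·B − C = (2·0.5·0.164 + 4·0.125·0.401) − 0.083 = 0.2815.
Option 2: r to a half-sibling = 0.25.
Option 2: r to a full niece or nephew = 0.25.
Option 2: Σ r·B − C = (1·0.25·0.278 + 1·0.25·0.108) − 0.37 = -0.2735.
Option 1 has the higher net inclusive-fitness payoff.

Option 1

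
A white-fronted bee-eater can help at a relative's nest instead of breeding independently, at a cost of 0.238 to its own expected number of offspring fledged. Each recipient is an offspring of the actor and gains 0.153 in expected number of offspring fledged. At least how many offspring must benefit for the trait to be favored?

4

r to an offspring = 0.5 (one parent–offspring link: r = (1/2)^1 = 1/2).
Hamilton's rule: n·r·B > C  ⇒  n > C/(r·B) = 0.238/(0.5·0.153) = 3.111.
The smallest integer exceeding 3.111 is 4.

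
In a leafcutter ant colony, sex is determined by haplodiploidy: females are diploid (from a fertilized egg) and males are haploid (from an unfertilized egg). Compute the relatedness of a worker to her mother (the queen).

0.5

One meiotic link between diploid queen and diploid daughter: r = 1/2.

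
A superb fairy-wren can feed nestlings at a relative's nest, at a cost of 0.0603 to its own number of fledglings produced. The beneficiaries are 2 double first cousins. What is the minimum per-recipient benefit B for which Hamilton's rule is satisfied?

r to a double first cousin = 1/4 (double first cousins share both grandparent pairs — four paths of length 4: r = 4·(1/2)^4 = 1/4).
Hamilton's rule with n recipients of equal r: n·r·B > C, so B > C/(n·r) = 0.0603/(2·0.25) = 0.1206.

0.1206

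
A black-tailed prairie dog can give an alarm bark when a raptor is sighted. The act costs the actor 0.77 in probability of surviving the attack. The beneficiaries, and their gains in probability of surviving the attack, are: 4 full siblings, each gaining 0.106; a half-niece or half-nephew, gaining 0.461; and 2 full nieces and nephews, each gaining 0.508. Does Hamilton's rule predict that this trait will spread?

No

Hamilton's rule: the trait is favored when the sum of r·B over every recipient exceeds the actor's cost C.
r to a full sibling = 1/2 (full sibs share both parents — two paths of length 2: r = 2·(1/2)^2 = 1/2).
r to a half-niece or half-nephew = 1/8 (half-aunt/uncle↔niece/nephew: one path of length 3: r = (1/2)^3 = 1/8).
r to a full niece or nephew = 1/4 (full aunt/uncle↔niece/nephew: two paths of length 3 through the shared grandparent pair: r = 2·(1/2)^3 = 1/4).
Summing one r·B term per recipient: 4·0.5·0.106 + 1·0.125·0.461 + 2·0.25·0.508 = 0.523625.
0.523625 < 0.77: the indirect benefit is less than the cost.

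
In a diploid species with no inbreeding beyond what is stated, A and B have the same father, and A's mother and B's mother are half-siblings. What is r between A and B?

0.3125

Wright's path rule: contributions from independent ancestry routes add.
A and B are related in two ways: half-sibs through their shared father (r = 1/4) and half first cousins through their mothers (r = 1/16).
r = 1/4 + 1/16 = 0.3125.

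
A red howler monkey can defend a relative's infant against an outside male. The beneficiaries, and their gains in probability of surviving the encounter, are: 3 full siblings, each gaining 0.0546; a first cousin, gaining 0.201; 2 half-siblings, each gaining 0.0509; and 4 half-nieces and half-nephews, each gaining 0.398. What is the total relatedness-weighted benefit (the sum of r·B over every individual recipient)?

r to a full sibling = 0.5 (full sibs share both parents — two paths of length 2: r = 2·(1/2)^2 = 1/2).
r to a first cousin = 0.125 (first cousins share one grandparent pair — two paths of length 4: r = 2·(1/2)^4 = 1/8).
r to a half-sibling = 1/4 (half-sibs share one parent — one path of length 2: r = (1/2)^2 = 1/4).
r to a half-niece or half-nephew = 0.125 (half-aunt/uncle↔niece/nephew: one path of length 3: r = (1/2)^3 = 1/8).
Summing one r·B term per recipient: 3·0.5·0.0546 + 1·0.125·0.201 + 2·0.25·0.0509 + 4·0.125·0.398 = 0.331475.

0.331475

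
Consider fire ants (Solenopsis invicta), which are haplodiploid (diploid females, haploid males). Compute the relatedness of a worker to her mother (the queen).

0.5

One meiotic link between diploid queen and diploid daughter: r = 1/2.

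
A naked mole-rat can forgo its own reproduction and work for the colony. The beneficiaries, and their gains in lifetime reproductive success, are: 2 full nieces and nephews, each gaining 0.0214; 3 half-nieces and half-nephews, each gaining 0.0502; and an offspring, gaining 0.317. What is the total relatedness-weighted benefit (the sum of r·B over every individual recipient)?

0.188025

r to a full niece or nephew = 0.25 (full aunt/uncle↔niece/nephew: two paths of length 3 through the shared grandparent pair: r = 2·(1/2)^3 = 1/4).
r to a half-niece or half-nephew = 1/8 (half-aunt/uncle↔niece/nephew: one path of length 3: r = (1/2)^3 = 1/8).
r to an offspring = 0.5 (one parent–offspring link: r = (1/2)^1 = 1/2).
Summing one r·B term per recipient: 2·0.25·0.0214 + 3·0.125·0.0502 + 1·0.5·0.317 = 0.188025.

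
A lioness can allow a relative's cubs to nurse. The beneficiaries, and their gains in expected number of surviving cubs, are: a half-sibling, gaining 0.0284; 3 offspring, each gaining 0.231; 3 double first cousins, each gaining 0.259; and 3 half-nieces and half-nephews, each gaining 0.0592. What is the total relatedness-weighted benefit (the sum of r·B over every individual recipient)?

0.57005

r to a half-sibling = 0.25 (half-sibs share one parent — one path of length 2: r = (1/2)^2 = 1/4).
r to an offspring = 1/2 (one parent–offspring link: r = (1/2)^1 = 1/2).
r to a double first cousin = 1/4 (double first cousins share both grandparent pairs — four paths of length 4: r = 4·(1/2)^4 = 1/4).
r to a half-niece or half-nephew = 0.125 (half-aunt/uncle↔niece/nephew: one path of length 3: r = (1/2)^3 = 1/8).
Summing one r·B term per recipient: 1·0.25·0.0284 + 3·0.5·0.231 + 3·0.25·0.259 + 3·0.125·0.0592 = 0.57005.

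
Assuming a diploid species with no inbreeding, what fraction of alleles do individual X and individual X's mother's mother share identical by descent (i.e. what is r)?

Each parent–offspring link contributes a factor of 1/2, and independent paths through distinct common ancestors add.
Two parent–offspring links: r = (1/2)^2 = 1/4.

0.25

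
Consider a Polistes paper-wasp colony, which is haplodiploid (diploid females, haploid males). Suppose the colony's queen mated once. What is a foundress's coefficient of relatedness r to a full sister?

Haplodiploid full sisters inherit their father's entire haploid genome identically (contributing 1/2) and on average half of their mother's contribution (1/2 · 1/2 = 1/4); r = 1/2 + 1/4 = 3/4.

0.75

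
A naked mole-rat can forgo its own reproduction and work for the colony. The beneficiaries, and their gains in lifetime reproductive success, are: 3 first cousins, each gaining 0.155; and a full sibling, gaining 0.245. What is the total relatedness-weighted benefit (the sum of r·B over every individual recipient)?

r to a first cousin = 0.125 (first cousins share one grandparent pair — two paths of length 4: r = 2·(1/2)^4 = 1/8).
r to a full sibling = 0.5 (full sibs share both parents — two paths of length 2: r = 2·(1/2)^2 = 1/2).
Summing one r·B term per recipient: 3·0.125·0.155 + 1·0.5·0.245 = 0.180625.

0.180625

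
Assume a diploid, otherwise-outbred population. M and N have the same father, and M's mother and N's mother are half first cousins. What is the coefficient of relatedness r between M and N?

0.265625

Wright's path rule: contributions from independent ancestry routes add.
M and N are related in two ways: half-sibs through their shared father (r = 1/4) and half second cousins through their mothers (r = 1/64).
r = 1/4 + 1/64 = 17/64 = 0.265625.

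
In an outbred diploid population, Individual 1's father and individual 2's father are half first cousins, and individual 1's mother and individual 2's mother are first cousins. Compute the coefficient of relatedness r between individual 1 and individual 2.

Wright's path rule: contributions from independent ancestry routes add.
Individual 1 and individual 2 are related in two ways: half second cousins through their fathers (r = 1/64) and second cousins through their mothers (r = 1/32).
r = 1/64 + 1/32 = 3/64 = 0.046875.

0.046875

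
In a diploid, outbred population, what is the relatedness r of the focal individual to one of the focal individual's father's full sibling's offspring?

Each parent–offspring link contributes a factor of 1/2, and independent paths through distinct common ancestors add.
First cousins share one grandparent pair — two paths of length 4: r = 2·(1/2)^4 = 1/8.

0.125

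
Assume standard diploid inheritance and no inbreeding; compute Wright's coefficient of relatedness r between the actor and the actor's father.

0.5

Each parent–offspring link contributes a factor of 1/2, and independent paths through distinct common ancestors add.
One parent–offspring link: r = (1/2)^1 = 1/2.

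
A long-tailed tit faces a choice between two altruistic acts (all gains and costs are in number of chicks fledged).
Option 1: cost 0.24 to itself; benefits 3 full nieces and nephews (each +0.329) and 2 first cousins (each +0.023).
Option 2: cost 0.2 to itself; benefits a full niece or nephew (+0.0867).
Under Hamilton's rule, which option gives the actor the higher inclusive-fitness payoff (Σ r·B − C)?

Option 1: r to a full niece or nephew = 0.25.
Option 1: r to a first cousin = 0.125.
Option 1: Σ r·B − C = (3·0.25·0.329 + 2·0.125·0.023) − 0.24 = 0.0125.
Option 2: r to a full niece or nephew = 0.25.
Option 2: Σ r·B − C = (1·0.25·0.0867) − 0.2 = -0.178325.
Option 1 has the higher net inclusive-fitness payoff.

Option 1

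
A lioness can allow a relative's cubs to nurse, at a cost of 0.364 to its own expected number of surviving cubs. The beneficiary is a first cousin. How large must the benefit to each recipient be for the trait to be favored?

2.912

r to a first cousin = 1/8 (first cousins share one grandparent pair — two paths of length 4: r = 2·(1/2)^4 = 1/8).
Hamilton's rule with n recipients of equal r: n·r·B > C, so B > C/(n·r) = 0.364/(1·0.125) = 2.912.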